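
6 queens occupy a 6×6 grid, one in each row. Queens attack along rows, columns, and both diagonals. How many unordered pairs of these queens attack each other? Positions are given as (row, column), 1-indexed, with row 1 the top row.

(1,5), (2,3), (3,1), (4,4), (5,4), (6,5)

3

Same column: (1,5)–(6,5) (column 5); (4,4)–(5,4) (column 4).
Same diagonal: (5,4)–(6,5) (|5−6| = |4−5| = 1).
Total attacking pairs: 3.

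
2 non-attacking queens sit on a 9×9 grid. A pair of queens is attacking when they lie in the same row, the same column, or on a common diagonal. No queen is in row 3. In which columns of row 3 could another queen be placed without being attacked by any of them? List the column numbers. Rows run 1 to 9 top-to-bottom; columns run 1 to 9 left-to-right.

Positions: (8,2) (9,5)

columns 1, 3, 4, 6, 8, 9

(8,2) attacks row 3 at column 2 and diagonals 7.
(9,5) attacks row 3 at column 5.
Attacked columns: {2, 5, 7}. Safe: {1, 3, 4, 6, 8, 9}.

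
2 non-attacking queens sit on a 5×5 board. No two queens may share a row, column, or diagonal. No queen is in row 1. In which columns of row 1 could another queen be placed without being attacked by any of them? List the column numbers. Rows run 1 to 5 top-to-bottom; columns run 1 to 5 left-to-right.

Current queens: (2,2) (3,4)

columns 5

(2,2) attacks row 1 at column 2 and diagonals 1, 3.
(3,4) attacks row 1 at column 4 and diagonals 2.
Attacked columns: {1, 2, 3, 4}. Safe: {5}.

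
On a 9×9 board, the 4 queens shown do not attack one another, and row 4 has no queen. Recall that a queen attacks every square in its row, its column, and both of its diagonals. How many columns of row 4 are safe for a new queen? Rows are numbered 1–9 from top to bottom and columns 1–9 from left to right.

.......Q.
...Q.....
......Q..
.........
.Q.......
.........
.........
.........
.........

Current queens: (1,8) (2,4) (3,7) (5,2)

(1,8) attacks row 4 at column 8 and diagonals 5.
(2,4) attacks row 4 at column 4 and diagonals 2, 6.
(3,7) attacks row 4 at column 7 and diagonals 6, 8.
(5,2) attacks row 4 at column 2 and diagonals 1, 3.
Attacked columns: {1, 2, 3, 4, 5, 6, 7, 8}. Safe: {9}.

1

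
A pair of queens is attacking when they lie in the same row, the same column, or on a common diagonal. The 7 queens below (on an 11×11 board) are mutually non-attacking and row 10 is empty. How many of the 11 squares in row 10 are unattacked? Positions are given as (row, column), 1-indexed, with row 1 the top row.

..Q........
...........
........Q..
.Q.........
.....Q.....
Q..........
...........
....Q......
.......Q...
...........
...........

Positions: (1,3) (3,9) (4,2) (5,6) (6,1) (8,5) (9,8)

2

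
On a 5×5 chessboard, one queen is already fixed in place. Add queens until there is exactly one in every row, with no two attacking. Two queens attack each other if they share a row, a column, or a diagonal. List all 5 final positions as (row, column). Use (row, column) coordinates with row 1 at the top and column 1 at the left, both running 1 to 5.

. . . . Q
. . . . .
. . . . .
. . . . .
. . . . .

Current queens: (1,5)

(1,5) (2,2) (3,4) (4,1) (5,3)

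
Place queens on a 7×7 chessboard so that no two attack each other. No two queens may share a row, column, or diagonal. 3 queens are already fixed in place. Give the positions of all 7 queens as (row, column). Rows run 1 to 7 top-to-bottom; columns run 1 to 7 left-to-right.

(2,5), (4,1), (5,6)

(1,7) (2,5) (3,3) (4,1) (5,6) (6,4) (7,2)

Row 1: attacked by (2,5)→{4,5,6}; (4,1)→{1,4}; (5,6)→{2,6}. Safe: 3, 7. Place at column 7.
Row 3: attacked by (1,7)→{5,7}; (2,5)→{4,5,6}; (4,1)→{1,2}; (5,6)→{4,6}. Safe: 3. Place at column 3.
Row 6: attacked by (1,7)→{2,7}; (2,5)→{1,5}; (3,3)→{3,6}; (4,1)→{1,3}; (5,6)→{5,6,7}. Safe: 4. Place at column 4.
Row 7: attacked by (1,7)→{1,7}; (2,5)→{5}; (3,3)→{3,7}; (4,1)→{1,4}; (5,6)→{4,6}; (6,4)→{3,4,5}. Safe: 2. Place at column 2.
Columns [7, 5, 3, 1, 6, 4, 2], r−c [-6, -3, 0, 3, -1, 2, 5], r+c [8, 7, 6, 5, 11, 10, 9] are all distinct, so no two queens attack.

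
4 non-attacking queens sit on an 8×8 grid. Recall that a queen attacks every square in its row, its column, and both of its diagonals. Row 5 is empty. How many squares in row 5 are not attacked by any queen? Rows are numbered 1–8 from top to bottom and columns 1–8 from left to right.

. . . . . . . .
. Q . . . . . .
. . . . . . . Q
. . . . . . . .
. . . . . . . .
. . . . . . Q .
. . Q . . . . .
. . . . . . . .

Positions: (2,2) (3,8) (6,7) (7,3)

(2,2) attacks row 5 at column 2 and diagonals 5.
(3,8) attacks row 5 at column 8 and diagonals 6.
(6,7) attacks row 5 at column 7 and diagonals 6, 8.
(7,3) attacks row 5 at column 3 and diagonals 1, 5.
Attacked columns: {1, 2, 3, 5, 6, 7, 8}. Safe: {4}.

1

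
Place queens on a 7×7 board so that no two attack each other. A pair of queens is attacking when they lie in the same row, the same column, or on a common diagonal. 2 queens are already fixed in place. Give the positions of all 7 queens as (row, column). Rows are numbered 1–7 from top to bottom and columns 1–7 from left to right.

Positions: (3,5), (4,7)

(1,6) (2,3) (3,5) (4,7) (5,1) (6,4) (7,2)

Row 1: attacked by (3,5)→{3,5,7}; (4,7)→{4,7}. Safe: 1, 2, 6. Place at column 6.
Row 2: attacked by (1,6)→{5,6,7}; (3,5)→{4,5,6}; (4,7)→{5,7}. Safe: 1, 2, 3. Place at column 3.
Row 5: attacked by (1,6)→{2,6}; (2,3)→{3,6}; (3,5)→{3,5,7}; (4,7)→{6,7}. Safe: 1, 4. Place at column 1.
Row 6: attacked by (1,6)→{1,6}; (2,3)→{3,7}; (3,5)→{2,5}; (4,7)→{5,7}; (5,1)→{1,2}. Safe: 4. Place at column 4.
Row 7: attacked by (1,6)→{6}; (2,3)→{3}; (3,5)→{1,5}; (4,7)→{4,7}; (5,1)→{1,3}; (6,4)→{3,4,5}. Safe: 2. Place at column 2.
Columns [6, 3, 5, 7, 1, 4, 2], r−c [-5, -1, -2, -3, 4, 2, 5], r+c [7, 5, 8, 11, 6, 10, 9] are all distinct, so no two queens attack.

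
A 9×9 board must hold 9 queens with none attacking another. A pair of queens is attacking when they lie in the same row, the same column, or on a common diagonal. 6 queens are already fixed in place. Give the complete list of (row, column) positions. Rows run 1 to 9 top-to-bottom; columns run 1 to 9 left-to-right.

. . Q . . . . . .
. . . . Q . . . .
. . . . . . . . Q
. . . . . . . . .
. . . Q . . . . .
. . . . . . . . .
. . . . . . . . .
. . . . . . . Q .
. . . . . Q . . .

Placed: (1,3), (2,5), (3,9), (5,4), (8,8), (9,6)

(1,3) (2,5) (3,9) (4,2) (5,4) (6,7) (7,1) (8,8) (9,6)

Row 4: attacked by (1,3)→{3,6}; (2,5)→{3,5,7}; (3,9)→{8,9}; (5,4)→{3,4,5}; (8,8)→{4,8}; (9,6)→{1,6}. Safe: 2. Place at column 2.
Row 6: attacked by (1,3)→{3,8}; (2,5)→{1,5,9}; (3,9)→{6,9}; (4,2)→{2,4}; (5,4)→{3,4,5}; (8,8)→{6,8}; (9,6)→{3,6,9}. Safe: 7. Place at column 7.
Row 7: attacked by (1,3)→{3,9}; (2,5)→{5}; (3,9)→{5,9}; (4,2)→{2,5}; (5,4)→{2,4,6}; (6,7)→{6,7,8}; (8,8)→{7,8,9}; (9,6)→{4,6,8}. Safe: 1. Place at column 1.
Columns [3, 5, 9, 2, 4, 7, 1, 8, 6], r−c [-2, -3, -6, 2, 1, -1, 6, 0, 3], r+c [4, 7, 12, 6, 9, 13, 8, 16, 15] are all distinct, so no two queens attack.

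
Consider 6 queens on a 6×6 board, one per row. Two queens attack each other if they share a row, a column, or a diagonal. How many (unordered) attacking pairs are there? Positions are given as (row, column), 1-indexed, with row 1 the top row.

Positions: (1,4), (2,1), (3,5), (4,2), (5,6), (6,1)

1

Same column: (2,1)–(6,1) (column 1).
Total attacking pairs: 1.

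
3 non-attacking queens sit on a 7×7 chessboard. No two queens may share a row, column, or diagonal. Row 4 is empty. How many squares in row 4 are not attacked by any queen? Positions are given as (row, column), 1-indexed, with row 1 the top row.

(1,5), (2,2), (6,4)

3

(1,5) attacks row 4 at column 5 and diagonals 2.
(2,2) attacks row 4 at column 2 and diagonals 4.
(6,4) attacks row 4 at column 4 and diagonals 2, 6.
Attacked columns: {2, 4, 5, 6}. Safe: {1, 3, 7}.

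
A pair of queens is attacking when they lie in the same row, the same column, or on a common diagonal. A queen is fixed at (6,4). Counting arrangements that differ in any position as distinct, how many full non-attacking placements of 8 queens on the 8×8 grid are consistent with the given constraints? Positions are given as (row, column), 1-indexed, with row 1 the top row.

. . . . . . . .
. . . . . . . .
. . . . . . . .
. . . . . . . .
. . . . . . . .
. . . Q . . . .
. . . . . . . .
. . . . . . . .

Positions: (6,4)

Branch on row 1: col 1 → 2; col 2 → 2; col 3 → 3; col 5 → 1; col 6 → 2; col 7 → 2; col 8 → 0.
Sum: 2 + 2 + 3 + 1 + 2 + 2 + 0 = 12.

12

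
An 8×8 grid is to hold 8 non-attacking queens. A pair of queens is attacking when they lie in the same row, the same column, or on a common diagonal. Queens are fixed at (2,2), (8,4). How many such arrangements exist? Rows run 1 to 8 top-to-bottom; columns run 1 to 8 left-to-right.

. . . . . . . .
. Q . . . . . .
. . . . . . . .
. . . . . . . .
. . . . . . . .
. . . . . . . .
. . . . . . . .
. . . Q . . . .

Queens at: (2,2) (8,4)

1

Branch on row 1: col 5 → 0; col 6 → 1; col 7 → 0; col 8 → 0.
Sum: 0 + 1 + 0 + 0 = 1.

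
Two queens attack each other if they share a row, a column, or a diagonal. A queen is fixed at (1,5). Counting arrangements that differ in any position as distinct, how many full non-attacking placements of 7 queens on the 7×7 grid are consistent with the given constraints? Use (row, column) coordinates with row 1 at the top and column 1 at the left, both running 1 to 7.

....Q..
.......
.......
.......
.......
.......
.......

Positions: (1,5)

6

Branch on row 2: col 1 → 2; col 2 → 1; col 3 → 1; col 7 → 2.
Sum: 2 + 1 + 1 + 2 = 6.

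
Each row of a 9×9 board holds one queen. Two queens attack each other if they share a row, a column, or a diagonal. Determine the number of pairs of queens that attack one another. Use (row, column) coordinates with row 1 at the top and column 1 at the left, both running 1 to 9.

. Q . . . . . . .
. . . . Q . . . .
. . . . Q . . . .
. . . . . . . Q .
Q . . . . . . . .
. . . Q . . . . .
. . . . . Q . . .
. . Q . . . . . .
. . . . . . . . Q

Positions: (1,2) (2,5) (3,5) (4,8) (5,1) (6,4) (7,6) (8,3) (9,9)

1

Same column: (2,5)–(3,5) (column 5).
Total attacking pairs: 1.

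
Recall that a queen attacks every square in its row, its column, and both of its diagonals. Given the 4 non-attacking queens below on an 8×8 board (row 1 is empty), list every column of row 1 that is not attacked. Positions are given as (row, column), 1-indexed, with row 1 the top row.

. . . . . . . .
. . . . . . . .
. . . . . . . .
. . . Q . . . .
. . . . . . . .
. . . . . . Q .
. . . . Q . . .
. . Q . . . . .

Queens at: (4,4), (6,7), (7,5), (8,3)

columns 6, 8

(4,4) attacks row 1 at column 4 and diagonals 1, 7.
(6,7) attacks row 1 at column 7 and diagonals 2.
(7,5) attacks row 1 at column 5.
(8,3) attacks row 1 at column 3.
Attacked columns: {1, 2, 3, 4, 5, 7}. Safe: {6, 8}.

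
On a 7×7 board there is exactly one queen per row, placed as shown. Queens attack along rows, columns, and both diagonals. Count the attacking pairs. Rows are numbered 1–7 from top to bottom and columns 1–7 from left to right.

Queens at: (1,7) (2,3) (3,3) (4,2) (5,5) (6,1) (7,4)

3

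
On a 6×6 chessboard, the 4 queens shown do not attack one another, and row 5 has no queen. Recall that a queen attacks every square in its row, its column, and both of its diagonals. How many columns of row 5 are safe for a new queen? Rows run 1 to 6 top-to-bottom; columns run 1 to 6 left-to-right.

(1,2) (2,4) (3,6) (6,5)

(1,2) attacks row 5 at column 2 and diagonals 6.
(2,4) attacks row 5 at column 4 and diagonals 1.
(3,6) attacks row 5 at column 6 and diagonals 4.
(6,5) attacks row 5 at column 5 and diagonals 4, 6.
Attacked columns: {1, 2, 4, 5, 6}. Safe: {3}.

1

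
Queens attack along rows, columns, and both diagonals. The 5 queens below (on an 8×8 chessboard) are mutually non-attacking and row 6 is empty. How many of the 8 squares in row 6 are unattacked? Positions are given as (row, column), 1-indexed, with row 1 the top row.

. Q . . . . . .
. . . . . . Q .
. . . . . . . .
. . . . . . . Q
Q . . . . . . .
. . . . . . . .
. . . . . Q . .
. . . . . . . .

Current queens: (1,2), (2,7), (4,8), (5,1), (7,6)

(1,2) attacks row 6 at column 2 and diagonals 7.
(2,7) attacks row 6 at column 7 and diagonals 3.
(4,8) attacks row 6 at column 8 and diagonals 6.
(5,1) attacks row 6 at column 1 and diagonals 2.
(7,6) attacks row 6 at column 6 and diagonals 5, 7.
Attacked columns: {1, 2, 3, 5, 6, 7, 8}. Safe: {4}.

1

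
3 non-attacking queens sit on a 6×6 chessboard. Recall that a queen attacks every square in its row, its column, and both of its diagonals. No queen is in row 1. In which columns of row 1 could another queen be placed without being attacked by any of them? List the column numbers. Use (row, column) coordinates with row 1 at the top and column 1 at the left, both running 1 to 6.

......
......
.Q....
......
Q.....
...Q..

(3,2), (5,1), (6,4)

(3,2) attacks row 1 at column 2 and diagonals 4.
(5,1) attacks row 1 at column 1 and diagonals 5.
(6,4) attacks row 1 at column 4.
Attacked columns: {1, 2, 4, 5}. Safe: {3, 6}.

columns 3, 6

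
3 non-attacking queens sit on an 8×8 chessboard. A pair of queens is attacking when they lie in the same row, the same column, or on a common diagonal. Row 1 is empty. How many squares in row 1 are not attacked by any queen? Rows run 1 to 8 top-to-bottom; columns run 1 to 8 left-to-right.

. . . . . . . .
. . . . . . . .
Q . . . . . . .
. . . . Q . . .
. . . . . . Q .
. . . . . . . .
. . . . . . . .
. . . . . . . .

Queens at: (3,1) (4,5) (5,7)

2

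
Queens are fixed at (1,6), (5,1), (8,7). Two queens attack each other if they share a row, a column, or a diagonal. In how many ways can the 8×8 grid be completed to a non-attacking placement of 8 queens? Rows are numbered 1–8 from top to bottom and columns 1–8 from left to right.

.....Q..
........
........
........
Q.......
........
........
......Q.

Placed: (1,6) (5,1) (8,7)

1

Branch on row 2: col 2 → 0; col 3 → 1; col 8 → 0.
Sum: 0 + 1 + 0 = 1.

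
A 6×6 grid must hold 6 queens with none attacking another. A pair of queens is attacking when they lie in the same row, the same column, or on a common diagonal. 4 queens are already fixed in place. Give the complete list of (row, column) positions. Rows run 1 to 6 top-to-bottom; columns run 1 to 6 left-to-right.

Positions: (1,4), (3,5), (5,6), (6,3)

(1,4) (2,1) (3,5) (4,2) (5,6) (6,3)

Row 2: attacked by (1,4)→{3,4,5}; (3,5)→{4,5,6}; (5,6)→{3,6}; (6,3)→{3}. Safe: 1, 2. Place at column 1.
Row 4: attacked by (1,4)→{1,4}; (2,1)→{1,3}; (3,5)→{4,5,6}; (5,6)→{5,6}; (6,3)→{1,3,5}. Safe: 2. Place at column 2.
Columns [4, 1, 5, 2, 6, 3], r−c [-3, 1, -2, 2, -1, 3], r+c [5, 3, 8, 6, 11, 9] are all distinct, so no two queens attack.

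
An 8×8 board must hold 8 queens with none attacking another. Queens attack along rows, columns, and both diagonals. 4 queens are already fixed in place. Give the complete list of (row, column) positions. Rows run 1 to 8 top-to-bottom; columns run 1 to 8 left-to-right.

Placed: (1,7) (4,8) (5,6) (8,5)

(1,7) (2,4) (3,2) (4,8) (5,6) (6,1) (7,3) (8,5)

Row 2: attacked by (1,7)→{6,7,8}; (4,8)→{6,8}; (5,6)→{3,6}; (8,5)→{5}. Safe: 1, 2, 4. Place at column 4.
Row 3: attacked by (1,7)→{5,7}; (2,4)→{3,4,5}; (4,8)→{7,8}; (5,6)→{4,6,8}; (8,5)→{5}. Safe: 1, 2. Place at column 2.
Row 6: attacked by (1,7)→{2,7}; (2,4)→{4,8}; (3,2)→{2,5}; (4,8)→{6,8}; (5,6)→{5,6,7}; (8,5)→{3,5,7}. Safe: 1. Place at column 1.
Row 7: attacked by (1,7)→{1,7}; (2,4)→{4}; (3,2)→{2,6}; (4,8)→{5,8}; (5,6)→{4,6,8}; (6,1)→{1,2}; (8,5)→{4,5,6}. Safe: 3. Place at column 3.
Columns [7, 4, 2, 8, 6, 1, 3, 5], r−c [-6, -2, 1, -4, -1, 5, 4, 3], r+c [8, 6, 5, 12, 11, 7, 10, 13] are all distinct, so no two queens attack.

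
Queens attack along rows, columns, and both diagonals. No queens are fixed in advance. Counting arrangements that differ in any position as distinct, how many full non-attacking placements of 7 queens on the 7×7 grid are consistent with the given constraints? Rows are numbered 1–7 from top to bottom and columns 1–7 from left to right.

40

Branch on row 1: col 1 → 4; col 2 → 7; col 3 → 6; col 4 → 6; col 5 → 6; col 6 → 7; col 7 → 4.
Sum: 4 + 7 + 6 + 6 + 6 + 7 + 4 = 40.
(This is the classic 7-queens count.)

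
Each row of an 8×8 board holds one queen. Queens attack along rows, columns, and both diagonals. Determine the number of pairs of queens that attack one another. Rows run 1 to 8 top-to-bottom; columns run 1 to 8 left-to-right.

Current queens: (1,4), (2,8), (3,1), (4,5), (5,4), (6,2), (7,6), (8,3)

Same column: (1,4)–(5,4) (column 4).
Same diagonal: (4,5)–(5,4) (|4−5| = |5−4| = 1); (5,4)–(7,6) (|5−7| = |4−6| = 2).
Total attacking pairs: 3.

3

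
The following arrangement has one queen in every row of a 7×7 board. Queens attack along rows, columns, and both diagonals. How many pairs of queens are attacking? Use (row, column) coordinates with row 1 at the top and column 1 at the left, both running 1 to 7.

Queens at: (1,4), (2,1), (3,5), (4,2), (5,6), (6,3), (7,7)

0

All columns are distinct and no two queens satisfy |Δrow| = |Δcol|, so no pair attacks.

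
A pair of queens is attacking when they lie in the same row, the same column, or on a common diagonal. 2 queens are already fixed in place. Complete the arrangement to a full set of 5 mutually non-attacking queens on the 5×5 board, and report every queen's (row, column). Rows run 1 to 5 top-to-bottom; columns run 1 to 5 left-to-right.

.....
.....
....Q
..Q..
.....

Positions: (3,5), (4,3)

(1,4) (2,2) (3,5) (4,3) (5,1)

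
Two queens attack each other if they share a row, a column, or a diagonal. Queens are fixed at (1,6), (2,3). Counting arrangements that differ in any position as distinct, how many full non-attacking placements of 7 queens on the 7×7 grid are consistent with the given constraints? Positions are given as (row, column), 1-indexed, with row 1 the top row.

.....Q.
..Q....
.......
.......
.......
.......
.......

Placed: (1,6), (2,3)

3

Branch on row 3: col 1 → 1; col 5 → 1; col 7 → 1.
Sum: 1 + 1 + 1 = 3.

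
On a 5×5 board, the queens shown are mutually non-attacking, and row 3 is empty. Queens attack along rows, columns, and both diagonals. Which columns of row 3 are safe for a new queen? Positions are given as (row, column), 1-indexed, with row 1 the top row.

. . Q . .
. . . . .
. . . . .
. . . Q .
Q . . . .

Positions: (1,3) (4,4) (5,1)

(1,3) attacks row 3 at column 3 and diagonals 1, 5.
(4,4) attacks row 3 at column 4 and diagonals 3, 5.
(5,1) attacks row 3 at column 1 and diagonals 3.
Attacked columns: {1, 3, 4, 5}. Safe: {2}.

columns 2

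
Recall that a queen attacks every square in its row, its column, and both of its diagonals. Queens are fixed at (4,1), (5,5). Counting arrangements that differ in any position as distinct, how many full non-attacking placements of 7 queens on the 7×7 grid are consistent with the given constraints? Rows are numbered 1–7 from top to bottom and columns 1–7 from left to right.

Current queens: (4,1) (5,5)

1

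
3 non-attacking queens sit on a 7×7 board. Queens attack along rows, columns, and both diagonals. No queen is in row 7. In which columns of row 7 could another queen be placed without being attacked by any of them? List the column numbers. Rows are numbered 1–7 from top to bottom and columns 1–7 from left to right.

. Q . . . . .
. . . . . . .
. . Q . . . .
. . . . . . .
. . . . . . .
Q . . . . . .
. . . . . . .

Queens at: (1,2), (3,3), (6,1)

columns 4, 5, 6

(1,2) attacks row 7 at column 2.
(3,3) attacks row 7 at column 3 and diagonals 7.
(6,1) attacks row 7 at column 1 and diagonals 2.
Attacked columns: {1, 2, 3, 7}. Safe: {4, 5, 6}.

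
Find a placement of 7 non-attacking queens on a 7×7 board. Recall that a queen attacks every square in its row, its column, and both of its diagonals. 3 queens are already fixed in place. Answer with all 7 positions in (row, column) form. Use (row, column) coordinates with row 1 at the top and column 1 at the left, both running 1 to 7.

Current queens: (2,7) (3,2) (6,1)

Row 1: attacked by (2,7)→{6,7}; (3,2)→{2,4}; (6,1)→{1,6}. Safe: 3, 5. Place at column 3.
Row 4: attacked by (1,3)→{3,6}; (2,7)→{5,7}; (3,2)→{1,2,3}; (6,1)→{1,3}. Safe: 4. Place at column 4.
Row 5: attacked by (1,3)→{3,7}; (2,7)→{4,7}; (3,2)→{2,4}; (4,4)→{3,4,5}; (6,1)→{1,2}. Safe: 6. Place at column 6.
Row 7: attacked by (1,3)→{3}; (2,7)→{2,7}; (3,2)→{2,6}; (4,4)→{1,4,7}; (5,6)→{4,6}; (6,1)→{1,2}. Safe: 5. Place at column 5.
Columns [3, 7, 2, 4, 6, 1, 5], r−c [-2, -5, 1, 0, -1, 5, 2], r+c [4, 9, 5, 8, 11, 7, 12] are all distinct, so no two queens attack.

(1,3) (2,7) (3,2) (4,4) (5,6) (6,1) (7,5)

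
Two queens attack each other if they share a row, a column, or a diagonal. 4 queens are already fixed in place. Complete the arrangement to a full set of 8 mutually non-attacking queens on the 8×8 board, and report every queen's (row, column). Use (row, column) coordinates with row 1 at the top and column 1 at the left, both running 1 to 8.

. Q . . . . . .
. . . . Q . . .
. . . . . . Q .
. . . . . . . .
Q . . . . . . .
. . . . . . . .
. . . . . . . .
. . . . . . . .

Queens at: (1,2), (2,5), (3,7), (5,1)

(1,2) (2,5) (3,7) (4,4) (5,1) (6,8) (7,6) (8,3)

Row 4: attacked by (1,2)→{2,5}; (2,5)→{3,5,7}; (3,7)→{6,7,8}; (5,1)→{1,2}. Safe: 4. Place at column 4.
Row 6: attacked by (1,2)→{2,7}; (2,5)→{1,5}; (3,7)→{4,7}; (4,4)→{2,4,6}; (5,1)→{1,2}. Safe: 3, 8. Place at column 8.
Row 7: attacked by (1,2)→{2,8}; (2,5)→{5}; (3,7)→{3,7}; (4,4)→{1,4,7}; (5,1)→{1,3}; (6,8)→{7,8}. Safe: 6. Place at column 6.
Row 8: attacked by (1,2)→{2}; (2,5)→{5}; (3,7)→{2,7}; (4,4)→{4,8}; (5,1)→{1,4}; (6,8)→{6,8}; (7,6)→{5,6,7}. Safe: 3. Place at column 3.
Columns [2, 5, 7, 4, 1, 8, 6, 3], r−c [-1, -3, -4, 0, 4, -2, 1, 5], r+c [3, 7, 10, 8, 6, 14, 13, 11] are all distinct, so no two queens attack.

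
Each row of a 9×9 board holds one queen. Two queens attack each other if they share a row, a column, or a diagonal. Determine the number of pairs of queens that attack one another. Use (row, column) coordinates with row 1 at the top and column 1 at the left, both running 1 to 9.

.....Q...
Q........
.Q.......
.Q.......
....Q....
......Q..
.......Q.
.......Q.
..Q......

Same column: (3,2)–(4,2) (column 2); (7,8)–(8,8) (column 8).
Same diagonal: (2,1)–(3,2) (|2−3| = |1−2| = 1); (5,5)–(8,8) (|5−8| = |5−8| = 3); (6,7)–(7,8) (|6−7| = |7−8| = 1).
Total attacking pairs: 5.

5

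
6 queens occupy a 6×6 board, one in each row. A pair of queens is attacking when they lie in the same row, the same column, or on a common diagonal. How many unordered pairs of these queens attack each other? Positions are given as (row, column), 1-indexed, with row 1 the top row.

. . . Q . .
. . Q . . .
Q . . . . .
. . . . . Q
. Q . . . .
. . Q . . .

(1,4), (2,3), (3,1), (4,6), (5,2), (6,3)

3

Same column: (2,3)–(6,3) (column 3).
Same diagonal: (1,4)–(2,3) (|1−2| = |4−3| = 1); (5,2)–(6,3) (|5−6| = |2−3| = 1).
Total attacking pairs: 3.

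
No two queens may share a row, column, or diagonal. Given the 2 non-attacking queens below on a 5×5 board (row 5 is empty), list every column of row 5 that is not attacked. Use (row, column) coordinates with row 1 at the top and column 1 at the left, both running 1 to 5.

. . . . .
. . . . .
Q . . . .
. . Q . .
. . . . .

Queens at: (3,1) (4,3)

columns 5

(3,1) attacks row 5 at column 1 and diagonals 3.
(4,3) attacks row 5 at column 3 and diagonals 2, 4.
Attacked columns: {1, 2, 3, 4}. Safe: {5}.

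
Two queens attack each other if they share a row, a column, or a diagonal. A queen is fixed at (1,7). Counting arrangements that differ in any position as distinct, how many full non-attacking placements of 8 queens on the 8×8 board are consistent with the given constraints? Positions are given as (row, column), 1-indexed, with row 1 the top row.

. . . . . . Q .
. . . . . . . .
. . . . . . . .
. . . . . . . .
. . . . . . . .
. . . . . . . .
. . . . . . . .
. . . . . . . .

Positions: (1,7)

8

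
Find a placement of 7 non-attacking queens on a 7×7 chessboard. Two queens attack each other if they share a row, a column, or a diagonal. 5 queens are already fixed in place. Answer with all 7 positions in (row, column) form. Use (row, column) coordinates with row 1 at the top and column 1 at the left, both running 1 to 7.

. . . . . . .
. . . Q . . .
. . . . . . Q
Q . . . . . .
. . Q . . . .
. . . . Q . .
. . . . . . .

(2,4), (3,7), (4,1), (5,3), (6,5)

(1,6) (2,4) (3,7) (4,1) (5,3) (6,5) (7,2)

Row 1: attacked by (2,4)→{3,4,5}; (3,7)→{5,7}; (4,1)→{1,4}; (5,3)→{3,7}; (6,5)→{5}. Safe: 2, 6. Place at column 6.
Row 7: attacked by (1,6)→{6}; (2,4)→{4}; (3,7)→{3,7}; (4,1)→{1,4}; (5,3)→{1,3,5}; (6,5)→{4,5,6}. Safe: 2. Place at column 2.
Columns [6, 4, 7, 1, 3, 5, 2], r−c [-5, -2, -4, 3, 2, 1, 5], r+c [7, 6, 10, 5, 8, 11, 9] are all distinct, so no two queens attack.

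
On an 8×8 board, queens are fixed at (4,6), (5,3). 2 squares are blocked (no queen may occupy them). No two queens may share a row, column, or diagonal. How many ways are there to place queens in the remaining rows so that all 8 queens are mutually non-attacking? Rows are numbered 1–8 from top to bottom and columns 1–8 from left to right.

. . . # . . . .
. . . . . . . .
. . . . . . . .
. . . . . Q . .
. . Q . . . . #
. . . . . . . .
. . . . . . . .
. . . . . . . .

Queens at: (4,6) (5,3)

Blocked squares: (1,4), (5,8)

Branch on row 1: col 1 → 1; col 2 → 0; col 5 → 3; col 8 → 0.
Sum: 1 + 0 + 3 + 0 = 4.

4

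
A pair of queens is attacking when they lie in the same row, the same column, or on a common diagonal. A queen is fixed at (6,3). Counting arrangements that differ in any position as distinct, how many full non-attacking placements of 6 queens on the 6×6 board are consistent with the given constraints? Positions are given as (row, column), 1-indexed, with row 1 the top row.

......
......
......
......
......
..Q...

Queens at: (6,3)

1

Branch on row 1: col 1 → 0; col 2 → 0; col 4 → 1; col 5 → 0; col 6 → 0.
Sum: 0 + 0 + 1 + 0 + 0 = 1.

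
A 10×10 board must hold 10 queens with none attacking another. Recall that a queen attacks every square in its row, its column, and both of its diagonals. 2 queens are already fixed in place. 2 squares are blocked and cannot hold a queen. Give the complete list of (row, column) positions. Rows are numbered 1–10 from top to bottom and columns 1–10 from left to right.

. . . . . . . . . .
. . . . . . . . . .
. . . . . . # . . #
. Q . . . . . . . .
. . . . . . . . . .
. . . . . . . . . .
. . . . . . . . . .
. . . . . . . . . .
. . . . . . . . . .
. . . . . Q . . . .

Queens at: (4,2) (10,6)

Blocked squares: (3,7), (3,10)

(1,3) (2,5) (3,9) (4,2) (5,10) (6,7) (7,4) (8,1) (9,8) (10,6)

Row 1: attacked by (4,2)→{2,5}; (10,6)→{6}. Safe: 1, 3, 4, 7, 8, 9, 10. Place at column 3.
Row 2: attacked by (1,3)→{2,3,4}; (4,2)→{2,4}; (10,6)→{6}. Safe: 1, 5, 7, 8, 9, 10. Place at column 5.
Row 3: attacked by (1,3)→{1,3,5}; (2,5)→{4,5,6}; (4,2)→{1,2,3}; (10,6)→{6}. Blocked: 7,10. Safe: 8, 9. Place at column 9.
Row 5: attacked by (1,3)→{3,7}; (2,5)→{2,5,8}; (3,9)→{7,9}; (4,2)→{1,2,3}; (10,6)→{1,6}. Safe: 4, 10. Place at column 10.
Row 6: attacked by (1,3)→{3,8}; (2,5)→{1,5,9}; (3,9)→{6,9}; (4,2)→{2,4}; (5,10)→{9,10}; (10,6)→{2,6,10}. Safe: 7. Place at column 7.
Row 7: attacked by (1,3)→{3,9}; (2,5)→{5,10}; (3,9)→{5,9}; (4,2)→{2,5}; (5,10)→{8,10}; (6,7)→{6,7,8}; (10,6)→{3,6,9}. Safe: 1, 4. Place at column 4.
Row 8: attacked by (1,3)→{3,10}; (2,5)→{5}; (3,9)→{4,9}; (4,2)→{2,6}; (5,10)→{7,10}; (6,7)→{5,7,9}; (7,4)→{3,4,5}; (10,6)→{4,6,8}. Safe: 1. Place at column 1.
Row 9: attacked by (1,3)→{3}; (2,5)→{5}; (3,9)→{3,9}; (4,2)→{2,7}; (5,10)→{6,10}; (6,7)→{4,7,10}; (7,4)→{2,4,6}; (8,1)→{1,2}; (10,6)→{5,6,7}. Safe: 8. Place at column 8.
Columns [3, 5, 9, 2, 10, 7, 4, 1, 8, 6], r−c [-2, -3, -6, 2, -5, -1, 3, 7, 1, 4], r+c [4, 7, 12, 6, 15, 13, 11, 9, 17, 16] are all distinct, so no two queens attack.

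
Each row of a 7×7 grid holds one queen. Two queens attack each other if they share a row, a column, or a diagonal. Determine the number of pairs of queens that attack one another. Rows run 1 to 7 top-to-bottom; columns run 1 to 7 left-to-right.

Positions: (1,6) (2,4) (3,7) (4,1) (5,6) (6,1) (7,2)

4

Same column: (1,6)–(5,6) (column 6); (4,1)–(6,1) (column 1).
Same diagonal: (1,6)–(6,1) (|1−6| = |6−1| = 5); (6,1)–(7,2) (|6−7| = |1−2| = 1).
Total attacking pairs: 4.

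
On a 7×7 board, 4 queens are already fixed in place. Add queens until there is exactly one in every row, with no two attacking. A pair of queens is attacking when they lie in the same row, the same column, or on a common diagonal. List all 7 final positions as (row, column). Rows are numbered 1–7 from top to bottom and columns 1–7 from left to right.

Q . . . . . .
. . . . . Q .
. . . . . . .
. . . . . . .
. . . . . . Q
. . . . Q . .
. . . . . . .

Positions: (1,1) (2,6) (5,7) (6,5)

(1,1) (2,6) (3,4) (4,2) (5,7) (6,5) (7,3)

Row 3: attacked by (1,1)→{1,3}; (2,6)→{5,6,7}; (5,7)→{5,7}; (6,5)→{2,5}. Safe: 4. Place at column 4.
Row 4: attacked by (1,1)→{1,4}; (2,6)→{4,6}; (3,4)→{3,4,5}; (5,7)→{6,7}; (6,5)→{3,5,7}. Safe: 2. Place at column 2.
Row 7: attacked by (1,1)→{1,7}; (2,6)→{1,6}; (3,4)→{4}; (4,2)→{2,5}; (5,7)→{5,7}; (6,5)→{4,5,6}. Safe: 3. Place at column 3.
Columns [1, 6, 4, 2, 7, 5, 3], r−c [0, -4, -1, 2, -2, 1, 4], r+c [2, 8, 7, 6, 12, 11, 10] are all distinct, so no two queens attack.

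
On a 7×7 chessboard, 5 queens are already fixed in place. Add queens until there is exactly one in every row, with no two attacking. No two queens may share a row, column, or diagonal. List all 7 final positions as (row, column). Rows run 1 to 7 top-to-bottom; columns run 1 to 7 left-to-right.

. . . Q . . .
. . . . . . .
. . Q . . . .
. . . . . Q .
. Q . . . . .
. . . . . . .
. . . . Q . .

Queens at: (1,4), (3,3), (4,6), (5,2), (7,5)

Row 2: attacked by (1,4)→{3,4,5}; (3,3)→{2,3,4}; (4,6)→{4,6}; (5,2)→{2,5}; (7,5)→{5}. Safe: 1, 7. Place at column 1.
Row 6: attacked by (1,4)→{4}; (2,1)→{1,5}; (3,3)→{3,6}; (4,6)→{4,6}; (5,2)→{1,2,3}; (7,5)→{4,5,6}. Safe: 7. Place at column 7.
Columns [4, 1, 3, 6, 2, 7, 5], r−c [-3, 1, 0, -2, 3, -1, 2], r+c [5, 3, 6, 10, 7, 13, 12] are all distinct, so no two queens attack.

(1,4) (2,1) (3,3) (4,6) (5,2) (6,7) (7,5)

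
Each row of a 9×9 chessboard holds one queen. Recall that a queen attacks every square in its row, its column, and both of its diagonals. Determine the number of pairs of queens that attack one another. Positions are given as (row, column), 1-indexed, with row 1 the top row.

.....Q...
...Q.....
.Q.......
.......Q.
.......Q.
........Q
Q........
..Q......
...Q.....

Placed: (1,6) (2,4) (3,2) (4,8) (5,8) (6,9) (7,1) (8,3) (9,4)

5

Same column: (2,4)–(9,4) (column 4); (4,8)–(5,8) (column 8).
Same diagonal: (5,8)–(6,9) (|5−6| = |8−9| = 1); (5,8)–(9,4) (|5−9| = |8−4| = 4); (8,3)–(9,4) (|8−9| = |3−4| = 1).
Total attacking pairs: 5.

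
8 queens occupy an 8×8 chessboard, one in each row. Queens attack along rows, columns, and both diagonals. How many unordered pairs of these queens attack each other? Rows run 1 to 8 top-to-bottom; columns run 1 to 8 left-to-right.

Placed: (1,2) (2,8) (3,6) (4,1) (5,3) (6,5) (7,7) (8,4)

0

All columns are distinct and no two queens satisfy |Δrow| = |Δcol|, so no pair attacks.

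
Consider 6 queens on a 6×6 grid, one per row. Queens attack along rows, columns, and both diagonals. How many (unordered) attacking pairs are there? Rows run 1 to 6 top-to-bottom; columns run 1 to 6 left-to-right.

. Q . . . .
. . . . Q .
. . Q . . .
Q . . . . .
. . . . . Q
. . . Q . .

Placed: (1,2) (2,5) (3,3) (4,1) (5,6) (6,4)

1

Same diagonal: (1,2)–(5,6) (|1−5| = |2−6| = 4).
Total attacking pairs: 1.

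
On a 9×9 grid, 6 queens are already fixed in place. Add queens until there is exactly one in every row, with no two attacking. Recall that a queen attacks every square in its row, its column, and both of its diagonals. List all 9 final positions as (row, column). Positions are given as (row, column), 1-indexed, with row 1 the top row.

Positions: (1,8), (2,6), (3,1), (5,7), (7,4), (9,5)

(1,8) (2,6) (3,1) (4,3) (5,7) (6,9) (7,4) (8,2) (9,5)

Row 4: attacked by (1,8)→{5,8}; (2,6)→{4,6,8}; (3,1)→{1,2}; (5,7)→{6,7,8}; (7,4)→{1,4,7}; (9,5)→{5}. Safe: 3, 9. Place at column 3.
Row 6: attacked by (1,8)→{3,8}; (2,6)→{2,6}; (3,1)→{1,4}; (4,3)→{1,3,5}; (5,7)→{6,7,8}; (7,4)→{3,4,5}; (9,5)→{2,5,8}. Safe: 9. Place at column 9.
Row 8: attacked by (1,8)→{1,8}; (2,6)→{6}; (3,1)→{1,6}; (4,3)→{3,7}; (5,7)→{4,7}; (6,9)→{7,9}; (7,4)→{3,4,5}; (9,5)→{4,5,6}. Safe: 2. Place at column 2.
Columns [8, 6, 1, 3, 7, 9, 4, 2, 5], r−c [-7, -4, 2, 1, -2, -3, 3, 6, 4], r+c [9, 8, 4, 7, 12, 15, 11, 10, 14] are all distinct, so no two queens attack.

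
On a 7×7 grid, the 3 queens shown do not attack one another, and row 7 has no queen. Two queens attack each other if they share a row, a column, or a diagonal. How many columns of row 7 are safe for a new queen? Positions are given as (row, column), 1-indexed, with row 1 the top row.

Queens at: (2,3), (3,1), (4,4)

2

(2,3) attacks row 7 at column 3.
(3,1) attacks row 7 at column 1 and diagonals 5.
(4,4) attacks row 7 at column 4 and diagonals 1, 7.
Attacked columns: {1, 3, 4, 5, 7}. Safe: {2, 6}.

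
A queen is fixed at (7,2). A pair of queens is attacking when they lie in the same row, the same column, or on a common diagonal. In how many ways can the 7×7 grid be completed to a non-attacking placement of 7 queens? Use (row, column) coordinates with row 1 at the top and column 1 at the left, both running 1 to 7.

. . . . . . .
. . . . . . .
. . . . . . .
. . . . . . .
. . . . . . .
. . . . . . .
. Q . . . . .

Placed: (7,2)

7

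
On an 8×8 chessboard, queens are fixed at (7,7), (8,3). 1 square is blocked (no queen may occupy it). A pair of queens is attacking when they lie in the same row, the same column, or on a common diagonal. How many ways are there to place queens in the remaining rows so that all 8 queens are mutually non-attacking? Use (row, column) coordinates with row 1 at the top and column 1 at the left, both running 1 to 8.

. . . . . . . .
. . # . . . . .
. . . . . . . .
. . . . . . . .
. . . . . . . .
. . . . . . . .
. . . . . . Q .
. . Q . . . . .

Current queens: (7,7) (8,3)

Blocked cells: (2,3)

Branch on row 1: col 2 → 0; col 4 → 0; col 5 → 1; col 6 → 1; col 8 → 0.
Sum: 0 + 0 + 1 + 1 + 0 = 2.

2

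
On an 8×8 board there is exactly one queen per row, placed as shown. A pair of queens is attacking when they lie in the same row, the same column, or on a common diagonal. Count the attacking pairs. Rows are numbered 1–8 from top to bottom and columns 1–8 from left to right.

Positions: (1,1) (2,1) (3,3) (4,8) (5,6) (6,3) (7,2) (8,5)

5

Same column: (1,1)–(2,1) (column 1); (3,3)–(6,3) (column 3).
Same diagonal: (1,1)–(3,3) (|1−3| = |1−3| = 2); (6,3)–(7,2) (|6−7| = |3−2| = 1); (6,3)–(8,5) (|6−8| = |3−5| = 2).
Total attacking pairs: 5.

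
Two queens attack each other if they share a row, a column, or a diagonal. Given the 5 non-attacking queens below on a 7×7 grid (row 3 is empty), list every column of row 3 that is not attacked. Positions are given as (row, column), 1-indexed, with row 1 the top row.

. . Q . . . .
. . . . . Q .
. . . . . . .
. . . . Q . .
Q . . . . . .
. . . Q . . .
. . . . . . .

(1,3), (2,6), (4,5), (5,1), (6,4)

(1,3) attacks row 3 at column 3 and diagonals 1, 5.
(2,6) attacks row 3 at column 6 and diagonals 5, 7.
(4,5) attacks row 3 at column 5 and diagonals 4, 6.
(5,1) attacks row 3 at column 1 and diagonals 3.
(6,4) attacks row 3 at column 4 and diagonals 1, 7.
Attacked columns: {1, 3, 4, 5, 6, 7}. Safe: {2}.

columns 2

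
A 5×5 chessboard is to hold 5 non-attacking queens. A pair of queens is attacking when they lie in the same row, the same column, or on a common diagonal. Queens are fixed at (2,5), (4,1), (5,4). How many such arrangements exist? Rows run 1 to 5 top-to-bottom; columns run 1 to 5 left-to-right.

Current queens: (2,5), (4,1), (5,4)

1

Branch on row 1: col 2 → 1; col 3 → 0.
Sum: 1 + 0 = 1.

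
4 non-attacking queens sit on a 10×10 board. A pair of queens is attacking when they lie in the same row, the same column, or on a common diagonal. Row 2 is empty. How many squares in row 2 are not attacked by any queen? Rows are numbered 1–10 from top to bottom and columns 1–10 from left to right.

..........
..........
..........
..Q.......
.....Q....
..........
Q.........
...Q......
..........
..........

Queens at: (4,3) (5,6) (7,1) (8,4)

3

(4,3) attacks row 2 at column 3 and diagonals 1, 5.
(5,6) attacks row 2 at column 6 and diagonals 3, 9.
(7,1) attacks row 2 at column 1 and diagonals 6.
(8,4) attacks row 2 at column 4 and diagonals 10.
Attacked columns: {1, 3, 4, 5, 6, 9, 10}. Safe: {2, 7, 8}.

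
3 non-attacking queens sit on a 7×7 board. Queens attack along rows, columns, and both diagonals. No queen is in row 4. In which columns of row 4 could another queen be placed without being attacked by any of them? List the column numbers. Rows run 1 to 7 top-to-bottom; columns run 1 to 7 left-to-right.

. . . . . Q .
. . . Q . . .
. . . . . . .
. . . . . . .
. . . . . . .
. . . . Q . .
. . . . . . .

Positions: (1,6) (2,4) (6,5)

columns 1

(1,6) attacks row 4 at column 6 and diagonals 3.
(2,4) attacks row 4 at column 4 and diagonals 2, 6.
(6,5) attacks row 4 at column 5 and diagonals 3, 7.
Attacked columns: {2, 3, 4, 5, 6, 7}. Safe: {1}.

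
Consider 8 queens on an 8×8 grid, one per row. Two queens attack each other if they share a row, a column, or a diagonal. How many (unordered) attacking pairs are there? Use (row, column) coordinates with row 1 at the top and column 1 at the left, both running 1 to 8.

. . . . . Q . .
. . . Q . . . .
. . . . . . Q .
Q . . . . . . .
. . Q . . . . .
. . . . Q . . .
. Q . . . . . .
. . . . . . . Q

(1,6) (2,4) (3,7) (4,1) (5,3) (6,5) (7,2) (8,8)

All columns are distinct and no two queens satisfy |Δrow| = |Δcol|, so no pair attacks.

0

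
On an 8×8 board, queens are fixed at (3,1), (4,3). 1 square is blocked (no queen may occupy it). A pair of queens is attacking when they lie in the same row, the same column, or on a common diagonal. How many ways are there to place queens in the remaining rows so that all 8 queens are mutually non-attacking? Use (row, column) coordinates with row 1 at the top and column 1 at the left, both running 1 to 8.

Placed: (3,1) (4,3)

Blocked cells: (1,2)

3

Branch on row 1: col 4 → 1; col 5 → 1; col 7 → 0; col 8 → 1.
Sum: 1 + 1 + 0 + 1 = 3.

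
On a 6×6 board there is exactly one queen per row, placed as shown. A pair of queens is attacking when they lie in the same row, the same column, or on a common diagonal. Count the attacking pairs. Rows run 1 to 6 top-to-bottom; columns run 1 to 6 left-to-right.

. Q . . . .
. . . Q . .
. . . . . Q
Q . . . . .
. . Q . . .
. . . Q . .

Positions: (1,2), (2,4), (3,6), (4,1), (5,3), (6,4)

2

Same column: (2,4)–(6,4) (column 4).
Same diagonal: (5,3)–(6,4) (|5−6| = |3−4| = 1).
Total attacking pairs: 2.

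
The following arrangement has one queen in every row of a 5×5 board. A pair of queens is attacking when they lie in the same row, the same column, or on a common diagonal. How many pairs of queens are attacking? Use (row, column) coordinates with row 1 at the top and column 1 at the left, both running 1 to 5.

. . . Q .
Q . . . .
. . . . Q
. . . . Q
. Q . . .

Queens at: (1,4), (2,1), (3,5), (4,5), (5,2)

Same column: (3,5)–(4,5) (column 5).
Total attacking pairs: 1.

1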